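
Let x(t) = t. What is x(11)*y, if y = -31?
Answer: -341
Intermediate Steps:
x(11)*y = 11*(-31) = -341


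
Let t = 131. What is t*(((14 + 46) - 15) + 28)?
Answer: 9563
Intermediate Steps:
t*(((14 + 46) - 15) + 28) = 131*(((14 + 46) - 15) + 28) = 131*((60 - 15) + 28) = 131*(45 + 28) = 131*73 = 9563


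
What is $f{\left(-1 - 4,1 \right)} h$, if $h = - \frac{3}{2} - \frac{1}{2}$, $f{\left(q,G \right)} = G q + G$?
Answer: $8$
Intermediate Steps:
$f{\left(q,G \right)} = G + G q$
$h = -2$ ($h = \left(-3\right) \frac{1}{2} - \frac{1}{2} = - \frac{3}{2} - \frac{1}{2} = -2$)
$f{\left(-1 - 4,1 \right)} h = 1 \left(1 - 5\right) \left(-2\right) = 1 \left(-4\right) \left(-2\right) = \left(-4\right) \left(-2\right) = 8$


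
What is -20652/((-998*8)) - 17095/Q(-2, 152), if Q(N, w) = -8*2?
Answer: 8551057/7984 ≈ 1071.0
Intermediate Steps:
Q(N, w) = -16
-20652/((-998*8)) - 17095/Q(-2, 152) = -20652/((-998*8)) - 17095/(-16) = -20652/(-7984) - 17095*(-1/16) = -20652*(-1/7984) + 17095/16 = 5163/1996 + 17095/16 = 8551057/7984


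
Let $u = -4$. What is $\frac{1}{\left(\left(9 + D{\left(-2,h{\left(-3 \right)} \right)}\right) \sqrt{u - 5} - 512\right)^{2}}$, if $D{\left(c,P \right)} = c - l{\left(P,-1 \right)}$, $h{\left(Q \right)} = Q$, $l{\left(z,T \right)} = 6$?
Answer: $\frac{262135}{68724195409} + \frac{3072 i}{68724195409} \approx 3.8143 \cdot 10^{-6} + 4.47 \cdot 10^{-8} i$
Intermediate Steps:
$D{\left(c,P \right)} = -6 + c$ ($D{\left(c,P \right)} = c - 6 = -6 + c$)
$\frac{1}{\left(\left(9 + D{\left(-2,h{\left(-3 \right)} \right)}\right) \sqrt{u - 5} - 512\right)^{2}} = \frac{1}{\left(\left(9 - 8\right) \sqrt{-4 - 5} - 512\right)^{2}} = \frac{1}{\left(\left(9 - 8\right) \sqrt{-9} - 512\right)^{2}} = \frac{1}{\left(1 \cdot 3 i - 512\right)^{2}} = \frac{1}{\left(3 i - 512\right)^{2}} = \frac{1}{\left(-512 + 3 i\right)^{2}}$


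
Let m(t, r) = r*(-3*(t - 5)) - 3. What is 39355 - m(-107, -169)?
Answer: 96142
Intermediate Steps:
m(t, r) = -3 + r*(15 - 3*t) (m(t, r) = r*(-3*(-5 + t)) - 3 = r*(15 - 3*t) - 3 = -3 + r*(15 - 3*t))
39355 - m(-107, -169) = 39355 - (-3 + 15*(-169) - 3*(-169)*(-107)) = 39355 - (-3 - 2535 - 54249) = 39355 - 1*(-56787) = 39355 + 56787 = 96142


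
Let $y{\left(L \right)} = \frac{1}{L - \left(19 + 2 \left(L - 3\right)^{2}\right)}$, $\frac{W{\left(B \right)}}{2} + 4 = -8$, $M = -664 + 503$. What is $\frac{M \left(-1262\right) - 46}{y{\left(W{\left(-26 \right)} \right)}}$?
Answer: $-304907136$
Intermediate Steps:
$M = -161$
$W{\left(B \right)} = -24$ ($W{\left(B \right)} = -8 + 2 \left(-8\right) = -8 - 16 = -24$)
$y{\left(L \right)} = \frac{1}{-19 + L - 2 \left(-3 + L\right)^{2}}$ ($y{\left(L \right)} = \frac{1}{L - \left(19 + 2 \left(-3 + L\right)^{2}\right)} = \frac{1}{-19 + L - 2 \left(-3 + L\right)^{2}}$)
$\frac{M \left(-1262\right) - 46}{y{\left(W{\left(-26 \right)} \right)}} = \frac{\left(-161\right) \left(-1262\right) - 46}{\left(-1\right) \frac{1}{19 - -24 + 2 \left(-3 - 24\right)^{2}}} = \frac{203182 - 46}{\left(-1\right) \frac{1}{19 + 24 + 2 \left(-27\right)^{2}}} = \frac{203136}{\left(-1\right) \frac{1}{19 + 24 + 2 \cdot 729}} = \frac{203136}{\left(-1\right) \frac{1}{19 + 24 + 1458}} = \frac{203136}{\left(-1\right) \frac{1}{1501}} = \frac{203136}{- \frac{1}{1501}} = 203136 \left(-1501\right) = -304907136$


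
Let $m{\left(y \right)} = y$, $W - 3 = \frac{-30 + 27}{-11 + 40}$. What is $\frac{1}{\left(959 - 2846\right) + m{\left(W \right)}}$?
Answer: $- \frac{29}{54639} \approx -0.00053076$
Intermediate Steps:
$W = \frac{84}{29}$ ($W = 3 + \frac{-30 + 27}{-11 + 40} = 3 - \frac{3}{29} = \frac{84}{29} \approx 2.8966$)
$\frac{1}{\left(959 - 2846\right) + m{\left(W \right)}} = \frac{1}{\left(959 - 2846\right) + \frac{84}{29}} = \frac{1}{-1887 + \frac{84}{29}} = \frac{1}{- \frac{54639}{29}} = - \frac{29}{54639}$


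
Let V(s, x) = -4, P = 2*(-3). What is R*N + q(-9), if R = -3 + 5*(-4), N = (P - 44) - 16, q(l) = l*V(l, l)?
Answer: 1554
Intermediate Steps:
P = -6
q(l) = -4*l (q(l) = l*(-4) = -4*l)
N = -66 (N = (-6 - 44) - 16 = -50 - 16 = -66)
R = -23 (R = -3 - 20 = -23)
R*N + q(-9) = -23*(-66) - 4*(-9) = 1518 + 36 = 1554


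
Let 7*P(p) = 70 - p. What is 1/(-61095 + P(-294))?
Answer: -1/61043 ≈ -1.6382e-5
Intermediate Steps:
P(p) = 10 - p/7 (P(p) = (70 - p)/7 = 10 - p/7)
1/(-61095 + P(-294)) = 1/(-61095 + (10 - 1/7*(-294))) = 1/(-61095 + (10 + 42)) = 1/(-61095 + 52) = 1/(-61043) = -1/61043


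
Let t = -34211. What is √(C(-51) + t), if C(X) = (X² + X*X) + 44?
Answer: I*√28965 ≈ 170.19*I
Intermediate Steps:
C(X) = 44 + 2*X² (C(X) = (X² + X²) + 44 = 2*X² + 44 = 44 + 2*X²)
√(C(-51) + t) = √((44 + 2*(-51)²) - 34211) = √((44 + 2*2601) - 34211) = √((44 + 5202) - 34211) = √(5246 - 34211) = √(-28965) = I*√28965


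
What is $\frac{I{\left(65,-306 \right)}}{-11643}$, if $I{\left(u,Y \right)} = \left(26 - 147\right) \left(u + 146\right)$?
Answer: $\frac{25531}{11643} \approx 2.1928$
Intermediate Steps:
$I{\left(u,Y \right)} = -17666 - 121 u$ ($I{\left(u,Y \right)} = - 121 \left(146 + u\right) = -17666 - 121 u$)
$\frac{I{\left(65,-306 \right)}}{-11643} = \frac{-17666 - 7865}{-11643} = \left(-17666 - 7865\right) \left(- \frac{1}{11643}\right) = \left(-25531\right) \left(- \frac{1}{11643}\right) = \frac{25531}{11643}$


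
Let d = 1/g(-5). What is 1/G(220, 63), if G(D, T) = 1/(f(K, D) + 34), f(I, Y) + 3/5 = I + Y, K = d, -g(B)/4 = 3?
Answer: 15199/60 ≈ 253.32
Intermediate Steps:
g(B) = -12 (g(B) = -4*3 = -12)
d = -1/12 (d = 1/(-12) = -1/12 ≈ -0.083333)
K = -1/12 ≈ -0.083333
f(I, Y) = -3/5 + I + Y (f(I, Y) = -3/5 + (I + Y) = -3/5 + I + Y)
G(D, T) = 1/(1999/60 + D) (G(D, T) = 1/((-3/5 - 1/12 + D) + 34) = 1/((-41/60 + D) + 34) = 1/(1999/60 + D))
1/G(220, 63) = 1/(60/(1999 + 60*220)) = 1/(60/(1999 + 13200)) = 1/(60/15199) = 15199/60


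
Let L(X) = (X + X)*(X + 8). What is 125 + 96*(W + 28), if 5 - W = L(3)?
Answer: -3043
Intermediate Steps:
L(X) = 2*X*(8 + X) (L(X) = (2*X)*(8 + X) = 2*X*(8 + X))
W = -61 (W = 5 - 2*3*(8 + 3) = 5 - 2*3*11 = 5 - 1*66 = 5 - 66 = -61)
125 + 96*(W + 28) = 125 + 96*(-61 + 28) = 125 + 96*(-33) = 125 - 3168 = -3043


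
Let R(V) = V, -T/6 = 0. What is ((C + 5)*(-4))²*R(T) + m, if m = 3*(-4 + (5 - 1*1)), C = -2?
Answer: 0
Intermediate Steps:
m = 0 (m = 3*(-4 + (5 - 1)) = 3*(-4 + 4) = 3*0 = 0)
T = 0 (T = -6*0 = 0)
((C + 5)*(-4))²*R(T) + m = ((-2 + 5)*(-4))²*0 + 0 = (3*(-4))²*0 + 0 = (-12)²*0 + 0 = 144*0 + 0 = 0 + 0 = 0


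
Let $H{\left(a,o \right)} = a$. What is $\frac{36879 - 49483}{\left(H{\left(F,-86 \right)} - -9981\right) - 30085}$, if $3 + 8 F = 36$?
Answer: $\frac{100832}{160799} \approx 0.62707$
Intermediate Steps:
$F = \frac{33}{8}$ ($F = - \frac{3}{8} + \frac{1}{8} \cdot 36 = - \frac{3}{8} + \frac{9}{2} = \frac{33}{8} \approx 4.125$)
$\frac{36879 - 49483}{\left(H{\left(F,-86 \right)} - -9981\right) - 30085} = \frac{36879 - 49483}{\left(\frac{33}{8} - -9981\right) - 30085} = - \frac{12604}{\left(\frac{33}{8} + 9981\right) - 30085} = - \frac{12604}{\frac{79881}{8} - 30085} = - \frac{12604}{- \frac{160799}{8}} = \left(-12604\right) \left(- \frac{8}{160799}\right) = \frac{100832}{160799}$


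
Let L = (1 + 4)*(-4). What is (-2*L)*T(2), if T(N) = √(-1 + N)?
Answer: 40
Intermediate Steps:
L = -20 (L = 5*(-4) = -20)
(-2*L)*T(2) = (-2*(-20))*√(-1 + 2) = 40*√1 = 40*1 = 40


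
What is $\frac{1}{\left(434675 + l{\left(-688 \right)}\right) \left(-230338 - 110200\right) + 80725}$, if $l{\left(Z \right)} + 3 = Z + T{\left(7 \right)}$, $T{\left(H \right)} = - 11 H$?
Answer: $- \frac{1}{147761741241} \approx -6.7676 \cdot 10^{-12}$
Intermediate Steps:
$l{\left(Z \right)} = -80 + Z$ ($l{\left(Z \right)} = -3 + \left(Z - 77\right) = -3 + \left(-77 + Z\right) = -80 + Z$)
$\frac{1}{\left(434675 + l{\left(-688 \right)}\right) \left(-230338 - 110200\right) + 80725} = \frac{1}{\left(434675 - 768\right) \left(-230338 - 110200\right) + 80725} = \frac{1}{\left(434675 - 768\right) \left(-340538\right) + 80725} = \frac{1}{433907 \left(-340538\right) + 80725} = \frac{1}{-147761821966 + 80725} = \frac{1}{-147761741241} = - \frac{1}{147761741241}$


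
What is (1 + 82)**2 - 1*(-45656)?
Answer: 52545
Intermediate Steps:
(1 + 82)**2 - 1*(-45656) = 83**2 + 45656 = 6889 + 45656 = 52545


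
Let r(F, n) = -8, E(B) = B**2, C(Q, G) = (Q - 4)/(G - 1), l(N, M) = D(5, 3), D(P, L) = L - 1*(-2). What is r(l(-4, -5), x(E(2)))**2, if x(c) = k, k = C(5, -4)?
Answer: 64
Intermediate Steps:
D(P, L) = 2 + L (D(P, L) = L + 2 = 2 + L)
l(N, M) = 5 (l(N, M) = 2 + 3 = 5)
C(Q, G) = (-4 + Q)/(-1 + G)
k = -1/5 (k = (-4 + 5)/(-1 - 4) = 1/(-5) = -1/5*1 = -1/5 ≈ -0.20000)
x(c) = -1/5
r(l(-4, -5), x(E(2)))**2 = (-8)**2 = 64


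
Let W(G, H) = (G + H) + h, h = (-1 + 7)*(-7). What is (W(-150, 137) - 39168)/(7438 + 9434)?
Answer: -39223/16872 ≈ -2.3247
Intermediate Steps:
h = -42 (h = 6*(-7) = -42)
W(G, H) = -42 + G + H (W(G, H) = (G + H) - 42 = -42 + G + H)
(W(-150, 137) - 39168)/(7438 + 9434) = ((-42 - 150 + 137) - 39168)/(7438 + 9434) = (-55 - 39168)/16872 = -39223*1/16872 = -39223/16872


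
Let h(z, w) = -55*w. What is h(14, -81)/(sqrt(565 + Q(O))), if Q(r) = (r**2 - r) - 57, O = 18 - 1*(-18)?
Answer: 4455*sqrt(442)/884 ≈ 105.95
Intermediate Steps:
O = 36 (O = 18 + 18 = 36)
Q(r) = -57 + r**2 - r
h(14, -81)/(sqrt(565 + Q(O))) = (-55*(-81))/(sqrt(565 + (-57 + 36**2 - 1*36))) = 4455/(sqrt(565 + (-57 + 1296 - 36))) = 4455/(sqrt(565 + 1203)) = 4455/(sqrt(1768)) = 4455/((2*sqrt(442))) = 4455*(sqrt(442)/884) = 4455*sqrt(442)/884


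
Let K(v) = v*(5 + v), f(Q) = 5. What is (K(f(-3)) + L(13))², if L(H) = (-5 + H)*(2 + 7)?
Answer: 14884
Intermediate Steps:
L(H) = -45 + 9*H (L(H) = (-5 + H)*9 = -45 + 9*H)
(K(f(-3)) + L(13))² = (5*(5 + 5) + (-45 + 9*13))² = (5*10 + (-45 + 117))² = (50 + 72)² = 122² = 14884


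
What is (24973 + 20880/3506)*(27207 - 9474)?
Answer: 776494536897/1753 ≈ 4.4295e+8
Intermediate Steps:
(24973 + 20880/3506)*(27207 - 9474) = (24973 + 20880*(1/3506))*17733 = (24973 + 10440/1753)*17733 = (43788109/1753)*17733 = 776494536897/1753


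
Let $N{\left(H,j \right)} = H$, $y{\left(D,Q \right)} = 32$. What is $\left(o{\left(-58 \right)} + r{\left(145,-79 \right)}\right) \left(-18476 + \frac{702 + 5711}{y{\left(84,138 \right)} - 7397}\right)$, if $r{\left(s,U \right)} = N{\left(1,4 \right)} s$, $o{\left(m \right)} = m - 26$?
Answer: $- \frac{8301011333}{7365} \approx -1.1271 \cdot 10^{6}$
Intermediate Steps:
$o{\left(m \right)} = -26 + m$ ($o{\left(m \right)} = m - 26 = -26 + m$)
$r{\left(s,U \right)} = s$ ($r{\left(s,U \right)} = 1 s = s$)
$\left(o{\left(-58 \right)} + r{\left(145,-79 \right)}\right) \left(-18476 + \frac{702 + 5711}{y{\left(84,138 \right)} - 7397}\right) = \left(\left(-26 - 58\right) + 145\right) \left(-18476 + \frac{702 + 5711}{32 - 7397}\right) = \left(-84 + 145\right) \left(-18476 + \frac{6413}{-7365}\right) = 61 \left(-18476 + 6413 \left(- \frac{1}{7365}\right)\right) = 61 \left(-18476 - \frac{6413}{7365}\right) = 61 \left(- \frac{136082153}{7365}\right) = - \frac{8301011333}{7365}$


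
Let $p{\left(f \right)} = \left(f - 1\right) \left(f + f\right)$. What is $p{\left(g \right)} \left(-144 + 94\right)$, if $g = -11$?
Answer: $-13200$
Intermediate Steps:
$p{\left(f \right)} = 2 f \left(-1 + f\right)$ ($p{\left(f \right)} = \left(-1 + f\right) 2 f = 2 f \left(-1 + f\right)$)
$p{\left(g \right)} \left(-144 + 94\right) = 2 \left(-11\right) \left(-1 - 11\right) \left(-144 + 94\right) = 2 \left(-11\right) \left(-12\right) \left(-50\right) = 264 \left(-50\right) = -13200$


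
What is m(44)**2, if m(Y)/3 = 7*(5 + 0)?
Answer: 11025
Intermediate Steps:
m(Y) = 105 (m(Y) = 3*(7*(5 + 0)) = 3*(7*5) = 3*35 = 105)
m(44)**2 = 105**2 = 11025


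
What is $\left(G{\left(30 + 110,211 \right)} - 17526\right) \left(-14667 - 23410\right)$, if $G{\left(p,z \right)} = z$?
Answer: $659303255$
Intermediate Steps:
$\left(G{\left(30 + 110,211 \right)} - 17526\right) \left(-14667 - 23410\right) = \left(211 - 17526\right) \left(-14667 - 23410\right) = \left(-17315\right) \left(-38077\right) = 659303255$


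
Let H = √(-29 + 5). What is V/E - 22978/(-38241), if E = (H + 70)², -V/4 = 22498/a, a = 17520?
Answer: (-81646340437*I + 4696703200*√6)/(111663720*(-1219*I + 70*√6)) ≈ 0.59984 + 0.0001453*I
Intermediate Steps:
V = -11249/2190 (V = -89992/17520 = -4*11249/8760 = -11249/2190 ≈ -5.1365)
H = 2*I*√6 (H = √(-24) = 2*I*√6 ≈ 4.899*I)
E = (70 + 2*I*√6)² (E = (2*I*√6 + 70)² = (70 + 2*I*√6)² ≈ 4876.0 + 685.86*I)
V/E - 22978/(-38241) = -11249/(2190*(4876 + 280*I*√6)) - 22978/(-38241) = -11249/(2190*(4876 + 280*I*√6)) - 22978*(-1/38241) = -11249/(2190*(4876 + 280*I*√6)) + 22978/38241 = 22978/38241 - 11249/(2190*(4876 + 280*I*√6))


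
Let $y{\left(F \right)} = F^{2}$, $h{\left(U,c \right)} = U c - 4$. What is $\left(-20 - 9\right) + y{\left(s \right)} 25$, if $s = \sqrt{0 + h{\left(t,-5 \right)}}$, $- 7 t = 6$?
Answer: $- \frac{153}{7} \approx -21.857$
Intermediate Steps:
$t = - \frac{6}{7}$ ($t = \left(- \frac{1}{7}\right) 6 = - \frac{6}{7} \approx -0.85714$)
$h{\left(U,c \right)} = -4 + U c$
$s = \frac{\sqrt{14}}{7}$ ($s = \sqrt{0 - - \frac{2}{7}} = \sqrt{0 + \left(-4 + \frac{30}{7}\right)} = \sqrt{0 + \frac{2}{7}} = \sqrt{\frac{2}{7}} = \frac{\sqrt{14}}{7} \approx 0.53452$)
$\left(-20 - 9\right) + y{\left(s \right)} 25 = \left(-20 - 9\right) + \left(\frac{\sqrt{14}}{7}\right)^{2} \cdot 25 = \left(-20 - 9\right) + \frac{2}{7} \cdot 25 = -29 + \frac{50}{7} = - \frac{153}{7}$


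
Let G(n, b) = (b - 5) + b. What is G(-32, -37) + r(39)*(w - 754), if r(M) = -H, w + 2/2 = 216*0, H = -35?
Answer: -26504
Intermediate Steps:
w = -1 (w = -1 + 216*0 = -1 + 0 = -1)
G(n, b) = -5 + 2*b (G(n, b) = (-5 + b) + b = -5 + 2*b)
r(M) = 35 (r(M) = -1*(-35) = 35)
G(-32, -37) + r(39)*(w - 754) = (-5 + 2*(-37)) + 35*(-1 - 754) = (-5 - 74) + 35*(-755) = -79 - 26425 = -26504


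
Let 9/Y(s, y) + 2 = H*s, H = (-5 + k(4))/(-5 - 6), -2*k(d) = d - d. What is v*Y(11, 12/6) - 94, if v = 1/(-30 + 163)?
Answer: -12499/133 ≈ -93.977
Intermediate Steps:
k(d) = 0 (k(d) = -(d - d)/2 = -1/2*0 = 0)
H = 5/11 (H = (-5 + 0)/(-5 - 6) = -5/(-11) = -5*(-1/11) = 5/11 ≈ 0.45455)
Y(s, y) = 9/(-2 + 5*s/11)
v = 1/133 ≈ 0.0075188
v*Y(11, 12/6) - 94 = (99/(-22 + 5*11))/133 - 94 = (99/(-22 + 55))/133 - 94 = (99/33)/133 - 94 = (99*(1/33))/133 - 94 = (1/133)*3 - 94 = 3/133 - 94 = -12499/133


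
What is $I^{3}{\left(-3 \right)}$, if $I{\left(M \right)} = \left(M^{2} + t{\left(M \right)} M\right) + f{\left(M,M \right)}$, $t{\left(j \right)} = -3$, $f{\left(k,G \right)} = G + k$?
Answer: $1728$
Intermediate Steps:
$I{\left(M \right)} = M^{2} - M$ ($I{\left(M \right)} = \left(M^{2} - 3 M\right) + \left(M + M\right) = \left(M^{2} - 3 M\right) + 2 M = M^{2} - M$)
$I^{3}{\left(-3 \right)} = \left(- 3 \left(-1 - 3\right)\right)^{3} = \left(\left(-3\right) \left(-4\right)\right)^{3} = 12^{3} = 1728$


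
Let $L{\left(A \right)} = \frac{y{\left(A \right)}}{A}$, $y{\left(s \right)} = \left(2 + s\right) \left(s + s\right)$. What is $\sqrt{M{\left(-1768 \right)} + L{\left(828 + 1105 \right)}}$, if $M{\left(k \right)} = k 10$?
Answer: $i \sqrt{13810} \approx 117.52 i$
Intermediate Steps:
$y{\left(s \right)} = 2 s \left(2 + s\right)$ ($y{\left(s \right)} = \left(2 + s\right) 2 s = 2 s \left(2 + s\right)$)
$L{\left(A \right)} = 4 + 2 A$ ($L{\left(A \right)} = \frac{2 A \left(2 + A\right)}{A} = 4 + 2 A$)
$M{\left(k \right)} = 10 k$
$\sqrt{M{\left(-1768 \right)} + L{\left(828 + 1105 \right)}} = \sqrt{10 \left(-1768\right) + \left(4 + 2 \left(828 + 1105\right)\right)} = \sqrt{-17680 + \left(4 + 2 \cdot 1933\right)} = \sqrt{-17680 + \left(4 + 3866\right)} = \sqrt{-17680 + 3870} = \sqrt{-13810} = i \sqrt{13810}$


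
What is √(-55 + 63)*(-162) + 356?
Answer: 356 - 324*√2 ≈ -102.21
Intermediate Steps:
√(-55 + 63)*(-162) + 356 = √8*(-162) + 356 = (2*√2)*(-162) + 356 = -324*√2 + 356 = 356 - 324*√2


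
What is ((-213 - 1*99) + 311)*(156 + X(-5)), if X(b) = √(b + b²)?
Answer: -156 - 2*√5 ≈ -160.47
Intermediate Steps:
((-213 - 1*99) + 311)*(156 + X(-5)) = ((-213 - 1*99) + 311)*(156 + √(-5*(1 - 5))) = ((-213 - 99) + 311)*(156 + √(-5*(-4))) = (-312 + 311)*(156 + √20) = -(156 + 2*√5) = -156 - 2*√5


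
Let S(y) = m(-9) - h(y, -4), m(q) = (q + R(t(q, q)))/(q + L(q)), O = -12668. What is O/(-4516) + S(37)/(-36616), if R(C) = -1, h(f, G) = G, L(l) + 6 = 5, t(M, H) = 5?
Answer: 115957227/41339464 ≈ 2.8050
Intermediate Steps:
L(l) = -1 (L(l) = -6 + 5 = -1)
m(q) = 1 (m(q) = (q - 1)/(q - 1) = (-1 + q)/(-1 + q) = 1)
S(y) = 5 (S(y) = 1 - 1*(-4) = 1 + 4 = 5)
O/(-4516) + S(37)/(-36616) = -12668/(-4516) + 5/(-36616) = -12668*(-1/4516) + 5*(-1/36616) = 3167/1129 - 5/36616 = 115957227/41339464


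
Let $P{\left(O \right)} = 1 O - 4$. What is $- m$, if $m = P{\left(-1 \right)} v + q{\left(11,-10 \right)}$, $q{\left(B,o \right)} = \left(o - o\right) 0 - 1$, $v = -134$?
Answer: $-669$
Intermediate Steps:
$P{\left(O \right)} = -4 + O$ ($P{\left(O \right)} = O - 4 = -4 + O$)
$q{\left(B,o \right)} = -1$ ($q{\left(B,o \right)} = 0 \cdot 0 - 1 = 0 - 1 = -1$)
$m = 669$ ($m = \left(-4 - 1\right) \left(-134\right) - 1 = \left(-5\right) \left(-134\right) - 1 = 670 - 1 = 669$)
$- m = \left(-1\right) 669 = -669$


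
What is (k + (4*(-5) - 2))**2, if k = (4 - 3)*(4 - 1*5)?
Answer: 529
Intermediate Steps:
k = -1 (k = 1*(4 - 5) = 1*(-1) = -1)
(k + (4*(-5) - 2))**2 = (-1 + (4*(-5) - 2))**2 = (-1 + (-20 - 2))**2 = (-1 - 22)**2 = (-23)**2 = 529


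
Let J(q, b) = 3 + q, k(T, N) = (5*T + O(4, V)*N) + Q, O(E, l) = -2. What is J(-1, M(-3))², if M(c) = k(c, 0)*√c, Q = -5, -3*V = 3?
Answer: 4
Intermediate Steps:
V = -1 (V = -⅓*3 = -1)
k(T, N) = -5 - 2*N + 5*T (k(T, N) = (5*T - 2*N) - 5 = (-2*N + 5*T) - 5 = -5 - 2*N + 5*T)
M(c) = √c*(-5 + 5*c) (M(c) = (-5 - 2*0 + 5*c)*√c = (-5 + 0 + 5*c)*√c = (-5 + 5*c)*√c = √c*(-5 + 5*c))
J(-1, M(-3))² = (3 - 1)² = 2² = 4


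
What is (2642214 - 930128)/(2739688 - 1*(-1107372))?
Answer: 856043/1923530 ≈ 0.44504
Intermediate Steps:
(2642214 - 930128)/(2739688 - 1*(-1107372)) = 1712086/(2739688 + 1107372) = 1712086/3847060 = 1712086*(1/3847060) = 856043/1923530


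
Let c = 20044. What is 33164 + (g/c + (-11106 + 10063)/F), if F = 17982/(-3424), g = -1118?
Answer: 3006225563111/90107802 ≈ 33363.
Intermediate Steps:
F = -8991/1712 (F = 17982*(-1/3424) = -8991/1712 ≈ -5.2518)
33164 + (g/c + (-11106 + 10063)/F) = 33164 + (-1118/20044 + (-11106 + 10063)/(-8991/1712)) = 33164 + (-1118*1/20044 - 1043*(-1712/8991)) = 33164 + (-559/10022 + 1785616/8991) = 33164 + 17890417583/90107802 = 3006225563111/90107802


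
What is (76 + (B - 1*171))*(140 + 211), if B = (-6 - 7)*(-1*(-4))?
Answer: -51597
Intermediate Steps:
B = -52 (B = -13*4 = -52)
(76 + (B - 1*171))*(140 + 211) = (76 + (-52 - 1*171))*(140 + 211) = (76 + (-52 - 171))*351 = (76 - 223)*351 = -147*351 = -51597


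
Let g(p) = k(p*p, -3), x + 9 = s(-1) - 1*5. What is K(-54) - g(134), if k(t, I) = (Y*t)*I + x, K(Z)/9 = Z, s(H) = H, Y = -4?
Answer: -215943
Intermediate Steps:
K(Z) = 9*Z
x = -15 (x = -9 + (-1 - 1*5) = -9 + (-1 - 5) = -9 - 6 = -15)
k(t, I) = -15 - 4*I*t (k(t, I) = (-4*t)*I - 15 = -4*I*t - 15 = -15 - 4*I*t)
g(p) = -15 + 12*p**2 (g(p) = -15 - 4*(-3)*p*p = -15 - 4*(-3)*p**2 = -15 + 12*p**2)
K(-54) - g(134) = 9*(-54) - (-15 + 12*134**2) = -486 - (-15 + 12*17956) = -486 - (-15 + 215472) = -486 - 1*215457 = -486 - 215457 = -215943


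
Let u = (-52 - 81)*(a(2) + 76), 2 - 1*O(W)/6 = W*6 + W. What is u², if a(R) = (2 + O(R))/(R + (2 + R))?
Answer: 658897561/9 ≈ 7.3211e+7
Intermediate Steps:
O(W) = 12 - 42*W (O(W) = 12 - 6*(W*6 + W) = 12 - 6*(6*W + W) = 12 - 42*W)
a(R) = (14 - 42*R)/(2 + 2*R) (a(R) = (2 + (12 - 42*R))/(R + (2 + R)) = (14 - 42*R)/(2 + 2*R))
u = -25669/3 (u = (-52 - 81)*(7*(1 - 3*2)/(1 + 2) + 76) = -133*(7*(1 - 6)/3 + 76) = -133*(7*(⅓)*(-5) + 76) = -133*(-35/3 + 76) = -133*193/3 = -25669/3 ≈ -8556.3)
u² = (-25669/3)² = 658897561/9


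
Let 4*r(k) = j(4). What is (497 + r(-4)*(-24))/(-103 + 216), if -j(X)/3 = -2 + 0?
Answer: 461/113 ≈ 4.0796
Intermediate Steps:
j(X) = 6 (j(X) = -3*(-2 + 0) = -3*(-2) = 6)
r(k) = 3/2 (r(k) = (1/4)*6 = 3/2)
(497 + r(-4)*(-24))/(-103 + 216) = (497 + (3/2)*(-24))/(-103 + 216) = (497 - 36)/113 = 461*(1/113) = 461/113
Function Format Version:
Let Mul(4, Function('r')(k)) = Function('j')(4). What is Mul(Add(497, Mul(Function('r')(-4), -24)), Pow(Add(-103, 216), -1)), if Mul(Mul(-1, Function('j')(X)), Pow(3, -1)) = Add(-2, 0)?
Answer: Rational(461, 113) ≈ 4.0796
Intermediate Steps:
Function('j')(X) = 6 (Function('j')(X) = Mul(-3, Add(-2, 0)) = Mul(-3, -2) = 6)
Function('r')(k) = Rational(3, 2) (Function('r')(k) = Mul(Rational(1, 4), 6) = Rational(3, 2))
Mul(Add(497, Mul(Function('r')(-4), -24)), Pow(Add(-103, 216), -1)) = Mul(Add(497, Mul(Rational(3, 2), -24)), Pow(Add(-103, 216), -1)) = Mul(Add(497, -36), Pow(113, -1)) = Mul(461, Rational(1, 113)) = Rational(461, 113)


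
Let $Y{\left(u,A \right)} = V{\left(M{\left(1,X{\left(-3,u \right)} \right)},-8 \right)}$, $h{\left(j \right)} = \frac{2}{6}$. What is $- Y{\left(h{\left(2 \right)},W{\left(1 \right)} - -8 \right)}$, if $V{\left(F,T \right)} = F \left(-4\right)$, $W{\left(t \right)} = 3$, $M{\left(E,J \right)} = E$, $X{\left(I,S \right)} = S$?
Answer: $4$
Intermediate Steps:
$h{\left(j \right)} = \frac{1}{3}$ ($h{\left(j \right)} = 2 \cdot \frac{1}{6} = \frac{1}{3}$)
$V{\left(F,T \right)} = - 4 F$
$Y{\left(u,A \right)} = -4$ ($Y{\left(u,A \right)} = \left(-4\right) 1 = -4$)
$- Y{\left(h{\left(2 \right)},W{\left(1 \right)} - -8 \right)} = \left(-1\right) \left(-4\right) = 4$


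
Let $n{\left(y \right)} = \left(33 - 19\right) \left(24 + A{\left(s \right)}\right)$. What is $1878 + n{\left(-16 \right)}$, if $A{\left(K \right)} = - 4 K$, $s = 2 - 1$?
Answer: $2158$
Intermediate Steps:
$s = 1$ ($s = 2 - 1 = 1$)
$n{\left(y \right)} = 280$ ($n{\left(y \right)} = \left(33 - 19\right) \left(24 - 4\right) = 14 \left(24 - 4\right) = 14 \cdot 20 = 280$)
$1878 + n{\left(-16 \right)} = 1878 + 280 = 2158$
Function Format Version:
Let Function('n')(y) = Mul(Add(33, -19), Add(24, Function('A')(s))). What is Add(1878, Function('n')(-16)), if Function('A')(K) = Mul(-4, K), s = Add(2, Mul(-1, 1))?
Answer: 2158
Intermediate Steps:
s = 1 (s = Add(2, -1) = 1)
Function('n')(y) = 280 (Function('n')(y) = Mul(Add(33, -19), Add(24, Mul(-4, 1))) = Mul(14, Add(24, -4)) = Mul(14, 20) = 280)
Add(1878, Function('n')(-16)) = Add(1878, 280) = 2158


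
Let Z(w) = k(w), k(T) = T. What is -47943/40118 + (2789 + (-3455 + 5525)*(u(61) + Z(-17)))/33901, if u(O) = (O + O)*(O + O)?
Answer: 1233105586879/1360040318 ≈ 906.67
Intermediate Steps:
Z(w) = w
u(O) = 4*O² (u(O) = (2*O)*(2*O) = 4*O²)
-47943/40118 + (2789 + (-3455 + 5525)*(u(61) + Z(-17)))/33901 = -47943/40118 + (2789 + (-3455 + 5525)*(4*61² - 17))/33901 = -47943*1/40118 + (2789 + 2070*(4*3721 - 17))*(1/33901) = -47943/40118 + (2789 + 2070*(14884 - 17))*(1/33901) = -47943/40118 + (2789 + 2070*14867)*(1/33901) = -47943/40118 + (2789 + 30774690)*(1/33901) = -47943/40118 + 30777479*(1/33901) = -47943/40118 + 30777479/33901 = 1233105586879/1360040318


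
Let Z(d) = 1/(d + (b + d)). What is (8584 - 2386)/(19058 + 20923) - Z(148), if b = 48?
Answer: 697377/4584488 ≈ 0.15212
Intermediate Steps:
Z(d) = 1/(48 + 2*d) (Z(d) = 1/(d + (48 + d)) = 1/(48 + 2*d))
(8584 - 2386)/(19058 + 20923) - Z(148) = (8584 - 2386)/(19058 + 20923) - 1/(2*(24 + 148)) = 6198/39981 - 1/(2*172) = 6198*(1/39981) - 1/(2*172) = 2066/13327 - 1*1/344 = 2066/13327 - 1/344 = 697377/4584488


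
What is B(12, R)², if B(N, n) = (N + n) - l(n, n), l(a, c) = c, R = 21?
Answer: 144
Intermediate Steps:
B(N, n) = N (B(N, n) = (N + n) - n = N)
B(12, R)² = 12² = 144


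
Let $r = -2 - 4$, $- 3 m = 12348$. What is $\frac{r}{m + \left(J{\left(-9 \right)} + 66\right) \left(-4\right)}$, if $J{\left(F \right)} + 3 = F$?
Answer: $\frac{1}{722} \approx 0.001385$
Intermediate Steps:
$J{\left(F \right)} = -3 + F$
$m = -4116$ ($m = \left(- \frac{1}{3}\right) 12348 = -4116$)
$r = -6$ ($r = -2 - 4 = -6$)
$\frac{r}{m + \left(J{\left(-9 \right)} + 66\right) \left(-4\right)} = - \frac{6}{-4116 + \left(\left(-3 - 9\right) + 66\right) \left(-4\right)} = - \frac{6}{-4116 + \left(-12 + 66\right) \left(-4\right)} = - \frac{6}{-4116 + 54 \left(-4\right)} = - \frac{6}{-4116 - 216} = - \frac{6}{-4332} = \left(-6\right) \left(- \frac{1}{4332}\right) = \frac{1}{722}$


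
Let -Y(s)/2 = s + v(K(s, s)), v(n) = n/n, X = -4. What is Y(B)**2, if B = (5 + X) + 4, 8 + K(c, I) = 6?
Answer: 144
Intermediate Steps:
K(c, I) = -2 (K(c, I) = -8 + 6 = -2)
B = 5 (B = (5 - 4) + 4 = 1 + 4 = 5)
v(n) = 1
Y(s) = -2 - 2*s (Y(s) = -2*(s + 1) = -2*(1 + s) = -2 - 2*s)
Y(B)**2 = (-2 - 2*5)**2 = (-2 - 10)**2 = (-12)**2 = 144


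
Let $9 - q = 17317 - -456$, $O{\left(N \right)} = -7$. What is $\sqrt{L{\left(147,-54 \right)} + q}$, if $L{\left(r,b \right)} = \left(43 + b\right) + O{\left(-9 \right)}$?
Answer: $i \sqrt{17782} \approx 133.35 i$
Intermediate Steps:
$q = -17764$ ($q = 9 - \left(17317 - -456\right) = 9 - \left(17317 + 456\right) = 9 - 17773 = -17764$)
$L{\left(r,b \right)} = 36 + b$ ($L{\left(r,b \right)} = \left(43 + b\right) - 7 = 36 + b$)
$\sqrt{L{\left(147,-54 \right)} + q} = \sqrt{\left(36 - 54\right) - 17764} = \sqrt{-18 - 17764} = \sqrt{-17782} = i \sqrt{17782}$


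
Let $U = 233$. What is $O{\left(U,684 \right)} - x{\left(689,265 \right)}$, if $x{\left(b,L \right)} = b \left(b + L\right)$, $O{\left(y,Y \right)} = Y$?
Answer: $-656622$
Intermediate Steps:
$x{\left(b,L \right)} = b \left(L + b\right)$
$O{\left(U,684 \right)} - x{\left(689,265 \right)} = 684 - 689 \left(265 + 689\right) = 684 - 689 \cdot 954 = 684 - 657306 = -656622$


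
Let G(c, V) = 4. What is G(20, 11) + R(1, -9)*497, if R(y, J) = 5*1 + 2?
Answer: 3483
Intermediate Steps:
R(y, J) = 7 (R(y, J) = 5 + 2 = 7)
G(20, 11) + R(1, -9)*497 = 4 + 7*497 = 4 + 3479 = 3483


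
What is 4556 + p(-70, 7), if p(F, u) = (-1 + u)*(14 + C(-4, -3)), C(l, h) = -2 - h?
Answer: 4646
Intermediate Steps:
p(F, u) = -15 + 15*u (p(F, u) = (-1 + u)*(14 + (-2 - 1*(-3))) = (-1 + u)*(14 + (-2 + 3)) = (-1 + u)*(14 + 1) = (-1 + u)*15 = -15 + 15*u)
4556 + p(-70, 7) = 4556 + (-15 + 15*7) = 4556 + (-15 + 105) = 4556 + 90 = 4646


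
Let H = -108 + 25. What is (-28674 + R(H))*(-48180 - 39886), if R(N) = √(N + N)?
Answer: 2525204484 - 88066*I*√166 ≈ 2.5252e+9 - 1.1347e+6*I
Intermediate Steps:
H = -83
R(N) = √2*√N (R(N) = √(2*N) = √2*√N)
(-28674 + R(H))*(-48180 - 39886) = (-28674 + √2*√(-83))*(-48180 - 39886) = (-28674 + √2*(I*√83))*(-88066) = (-28674 + I*√166)*(-88066) = 2525204484 - 88066*I*√166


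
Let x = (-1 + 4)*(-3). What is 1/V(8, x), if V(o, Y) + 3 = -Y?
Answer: ⅙ ≈ 0.16667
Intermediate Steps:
x = -9 (x = 3*(-3) = -9)
V(o, Y) = -3 - Y
1/V(8, x) = 1/(-3 - 1*(-9)) = 1/(-3 + 9) = 1/6 = ⅙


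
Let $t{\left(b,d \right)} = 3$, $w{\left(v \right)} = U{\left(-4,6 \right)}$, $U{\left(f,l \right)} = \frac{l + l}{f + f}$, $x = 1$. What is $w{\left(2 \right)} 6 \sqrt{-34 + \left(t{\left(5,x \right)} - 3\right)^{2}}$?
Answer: $- 9 i \sqrt{34} \approx - 52.479 i$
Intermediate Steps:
$U{\left(f,l \right)} = \frac{l}{f}$ ($U{\left(f,l \right)} = \frac{2 l}{2 f} = 2 l \frac{1}{2 f} = \frac{l}{f}$)
$w{\left(v \right)} = - \frac{3}{2}$ ($w{\left(v \right)} = \frac{6}{-4} = 6 \left(- \frac{1}{4}\right) = - \frac{3}{2}$)
$w{\left(2 \right)} 6 \sqrt{-34 + \left(t{\left(5,x \right)} - 3\right)^{2}} = \left(- \frac{3}{2}\right) 6 \sqrt{-34 + \left(3 - 3\right)^{2}} = - 9 \sqrt{-34 + 0^{2}} = - 9 \sqrt{-34 + 0} = - 9 \sqrt{-34} = - 9 i \sqrt{34}$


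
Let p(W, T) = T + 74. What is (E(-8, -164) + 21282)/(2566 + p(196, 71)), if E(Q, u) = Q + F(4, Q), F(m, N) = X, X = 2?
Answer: 21276/2711 ≈ 7.8480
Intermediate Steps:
F(m, N) = 2
p(W, T) = 74 + T
E(Q, u) = 2 + Q (E(Q, u) = Q + 2 = 2 + Q)
(E(-8, -164) + 21282)/(2566 + p(196, 71)) = ((2 - 8) + 21282)/(2566 + (74 + 71)) = (-6 + 21282)/(2566 + 145) = 21276/2711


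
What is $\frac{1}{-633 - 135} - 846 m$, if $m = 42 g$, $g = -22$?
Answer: $\frac{600348671}{768} \approx 7.817 \cdot 10^{5}$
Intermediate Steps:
$m = -924$ ($m = 42 \left(-22\right) = -924$)
$\frac{1}{-633 - 135} - 846 m = \frac{1}{-633 - 135} - -781704 = \frac{1}{-768} + 781704 = - \frac{1}{768} + 781704 = \frac{600348671}{768}$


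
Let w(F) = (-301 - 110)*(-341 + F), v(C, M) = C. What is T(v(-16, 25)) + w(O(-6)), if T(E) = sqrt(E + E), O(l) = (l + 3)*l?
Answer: 132753 + 4*I*sqrt(2) ≈ 1.3275e+5 + 5.6569*I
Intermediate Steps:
O(l) = l*(3 + l) (O(l) = (3 + l)*l = l*(3 + l))
w(F) = 140151 - 411*F (w(F) = -411*(-341 + F) = 140151 - 411*F)
T(E) = sqrt(2)*sqrt(E) (T(E) = sqrt(2*E) = sqrt(2)*sqrt(E))
T(v(-16, 25)) + w(O(-6)) = sqrt(2)*sqrt(-16) + (140151 - (-2466)*(3 - 6)) = sqrt(2)*(4*I) + (140151 - (-2466)*(-3)) = 4*I*sqrt(2) + (140151 - 411*18) = 4*I*sqrt(2) + (140151 - 7398) = 4*I*sqrt(2) + 132753 = 132753 + 4*I*sqrt(2)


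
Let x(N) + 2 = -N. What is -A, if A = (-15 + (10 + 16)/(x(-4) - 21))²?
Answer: -96721/361 ≈ -267.93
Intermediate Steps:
x(N) = -2 - N
A = 96721/361 (A = (-15 + (10 + 16)/((-2 - 1*(-4)) - 21))² = (-15 + 26/((-2 + 4) - 21))² = (-15 + 26/(2 - 21))² = (-15 + 26/(-19))² = (-15 + 26*(-1/19))² = (-15 - 26/19)² = (-311/19)² = 96721/361 ≈ 267.93)
-A = -1*96721/361 = -96721/361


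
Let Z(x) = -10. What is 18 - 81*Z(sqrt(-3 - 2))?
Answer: 828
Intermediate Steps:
18 - 81*Z(sqrt(-3 - 2)) = 18 - 81*(-10) = 18 + 810 = 828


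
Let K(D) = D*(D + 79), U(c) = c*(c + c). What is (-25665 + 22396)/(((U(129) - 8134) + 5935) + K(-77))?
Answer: -3269/30929 ≈ -0.10569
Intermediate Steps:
U(c) = 2*c**2 (U(c) = c*(2*c) = 2*c**2)
K(D) = D*(79 + D)
(-25665 + 22396)/(((U(129) - 8134) + 5935) + K(-77)) = (-25665 + 22396)/(((2*129**2 - 8134) + 5935) - 77*(79 - 77)) = -3269/(((2*16641 - 8134) + 5935) - 77*2) = -3269/(((33282 - 8134) + 5935) - 154) = -3269/((25148 + 5935) - 154) = -3269/(31083 - 154) = -3269/30929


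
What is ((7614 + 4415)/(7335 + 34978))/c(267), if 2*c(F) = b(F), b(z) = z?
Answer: 24058/11297571 ≈ 0.0021295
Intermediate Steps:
c(F) = F/2
((7614 + 4415)/(7335 + 34978))/c(267) = ((7614 + 4415)/(7335 + 34978))/(((1/2)*267)) = (12029/42313)/(267/2) = (12029*(1/42313))*(2/267) = (12029/42313)*(2/267) = 24058/11297571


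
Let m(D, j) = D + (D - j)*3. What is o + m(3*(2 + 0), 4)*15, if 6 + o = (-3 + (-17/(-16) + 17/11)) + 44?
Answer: 38299/176 ≈ 217.61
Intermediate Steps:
m(D, j) = -3*j + 4*D (m(D, j) = D + (-3*j + 3*D) = -3*j + 4*D)
o = 6619/176 (o = -6 + ((-3 + (-17/(-16) + 17/11)) + 44) = -6 + ((-3 + (-17*(-1/16) + 17*(1/11))) + 44) = -6 + ((-3 + (17/16 + 17/11)) + 44) = -6 + ((-3 + 459/176) + 44) = -6 + (-69/176 + 44) = -6 + 7675/176 = 6619/176 ≈ 37.608)
o + m(3*(2 + 0), 4)*15 = 6619/176 + (-3*4 + 4*(3*(2 + 0)))*15 = 6619/176 + (-12 + 4*(3*2))*15 = 6619/176 + (-12 + 4*6)*15 = 6619/176 + (-12 + 24)*15 = 6619/176 + 12*15 = 6619/176 + 180 = 38299/176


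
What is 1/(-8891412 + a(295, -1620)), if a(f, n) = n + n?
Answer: -1/8894652 ≈ -1.1243e-7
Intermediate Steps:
a(f, n) = 2*n
1/(-8891412 + a(295, -1620)) = 1/(-8891412 + 2*(-1620)) = 1/(-8891412 - 3240) = 1/(-8894652) = -1/8894652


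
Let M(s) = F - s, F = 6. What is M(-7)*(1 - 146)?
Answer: -1885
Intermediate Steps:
M(s) = 6 - s
M(-7)*(1 - 146) = (6 - 1*(-7))*(1 - 146) = (6 + 7)*(-145) = 13*(-145) = -1885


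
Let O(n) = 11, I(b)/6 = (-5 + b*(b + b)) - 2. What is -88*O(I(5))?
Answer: -968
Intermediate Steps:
I(b) = -42 + 12*b² (I(b) = 6*((-5 + b*(b + b)) - 2) = 6*((-5 + b*(2*b)) - 2) = 6*((-5 + 2*b²) - 2) = 6*(-7 + 2*b²) = -42 + 12*b²)
-88*O(I(5)) = -88*11 = -968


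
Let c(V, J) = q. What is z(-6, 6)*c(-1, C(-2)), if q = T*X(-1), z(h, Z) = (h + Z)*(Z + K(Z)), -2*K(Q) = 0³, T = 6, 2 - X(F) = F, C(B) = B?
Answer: 0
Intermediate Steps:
X(F) = 2 - F
K(Q) = 0 (K(Q) = -½*0³ = -½*0 = 0)
z(h, Z) = Z*(Z + h) (z(h, Z) = (h + Z)*(Z + 0) = (Z + h)*Z = Z*(Z + h))
q = 18 (q = 6*(2 - 1*(-1)) = 6*(2 + 1) = 6*3 = 18)
c(V, J) = 18
z(-6, 6)*c(-1, C(-2)) = (6*(6 - 6))*18 = (6*0)*18 = 0*18 = 0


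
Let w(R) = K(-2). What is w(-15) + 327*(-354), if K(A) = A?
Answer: -115760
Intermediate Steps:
w(R) = -2
w(-15) + 327*(-354) = -2 + 327*(-354) = -2 - 115758 = -115760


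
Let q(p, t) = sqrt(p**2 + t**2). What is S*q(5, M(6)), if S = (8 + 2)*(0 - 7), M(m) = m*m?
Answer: -70*sqrt(1321) ≈ -2544.2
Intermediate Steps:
M(m) = m**2
S = -70 (S = 10*(-7) = -70)
S*q(5, M(6)) = -70*sqrt(5**2 + (6**2)**2) = -70*sqrt(25 + 36**2) = -70*sqrt(25 + 1296) = -70*sqrt(1321)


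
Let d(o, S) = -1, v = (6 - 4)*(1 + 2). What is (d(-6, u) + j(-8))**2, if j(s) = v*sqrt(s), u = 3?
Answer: (1 - 12*I*sqrt(2))**2 ≈ -287.0 - 33.941*I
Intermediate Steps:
v = 6 (v = 2*3 = 6)
j(s) = 6*sqrt(s)
(d(-6, u) + j(-8))**2 = (-1 + 6*sqrt(-8))**2 = (-1 + 6*(2*I*sqrt(2)))**2 = (-1 + 12*I*sqrt(2))**2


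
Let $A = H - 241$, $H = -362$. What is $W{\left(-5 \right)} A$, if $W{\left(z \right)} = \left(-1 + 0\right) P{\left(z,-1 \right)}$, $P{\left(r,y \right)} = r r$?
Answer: $15075$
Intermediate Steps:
$P{\left(r,y \right)} = r^{2}$
$A = -603$ ($A = -362 - 241 = -603$)
$W{\left(z \right)} = - z^{2}$ ($W{\left(z \right)} = \left(-1 + 0\right) z^{2} = - z^{2}$)
$W{\left(-5 \right)} A = - \left(-5\right)^{2} \left(-603\right) = \left(-1\right) 25 \left(-603\right) = \left(-25\right) \left(-603\right) = 15075$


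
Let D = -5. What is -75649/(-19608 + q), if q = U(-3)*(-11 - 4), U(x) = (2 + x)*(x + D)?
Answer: 75649/19728 ≈ 3.8346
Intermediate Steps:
U(x) = (-5 + x)*(2 + x) (U(x) = (2 + x)*(x - 5) = (2 + x)*(-5 + x) = (-5 + x)*(2 + x))
q = -120 (q = (-10 + (-3)² - 3*(-3))*(-11 - 4) = (-10 + 9 + 9)*(-15) = 8*(-15) = -120)
-75649/(-19608 + q) = -75649/(-19608 - 120) = -75649/(-19728) = -75649*(-1/19728) = 75649/19728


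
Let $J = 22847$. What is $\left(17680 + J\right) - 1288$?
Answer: $39239$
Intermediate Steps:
$\left(17680 + J\right) - 1288 = \left(17680 + 22847\right) - 1288 = 40527 - 1288 = 39239$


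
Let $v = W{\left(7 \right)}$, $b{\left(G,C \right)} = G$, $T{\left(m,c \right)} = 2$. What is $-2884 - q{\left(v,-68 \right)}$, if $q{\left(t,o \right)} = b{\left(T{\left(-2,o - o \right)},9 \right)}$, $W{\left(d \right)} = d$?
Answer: $-2886$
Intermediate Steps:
$v = 7$
$q{\left(t,o \right)} = 2$
$-2884 - q{\left(v,-68 \right)} = -2884 - 2 = -2886$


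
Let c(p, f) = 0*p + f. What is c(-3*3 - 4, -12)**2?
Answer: 144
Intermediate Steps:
c(p, f) = f (c(p, f) = 0 + f = f)
c(-3*3 - 4, -12)**2 = (-12)**2 = 144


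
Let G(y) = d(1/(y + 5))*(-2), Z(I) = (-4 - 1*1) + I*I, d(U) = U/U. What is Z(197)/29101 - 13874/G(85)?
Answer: 201912441/29101 ≈ 6938.3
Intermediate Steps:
d(U) = 1
Z(I) = -5 + I**2 (Z(I) = (-4 - 1) + I**2 = -5 + I**2)
G(y) = -2 (G(y) = 1*(-2) = -2)
Z(197)/29101 - 13874/G(85) = (-5 + 197**2)/29101 - 13874/(-2) = (-5 + 38809)*(1/29101) - 13874*(-1/2) = 38804*(1/29101) + 6937 = 38804/29101 + 6937 = 201912441/29101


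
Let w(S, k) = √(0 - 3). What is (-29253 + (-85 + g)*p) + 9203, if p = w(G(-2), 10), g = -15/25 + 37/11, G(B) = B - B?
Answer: -20050 - 4523*I*√3/55 ≈ -20050.0 - 142.44*I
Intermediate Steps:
G(B) = 0
g = 152/55 (g = -15*1/25 + 37*(1/11) = -⅗ + 37/11 = 152/55 ≈ 2.7636)
w(S, k) = I*√3 (w(S, k) = √(-3) = I*√3)
p = I*√3 ≈ 1.732*I
(-29253 + (-85 + g)*p) + 9203 = (-29253 + (-85 + 152/55)*(I*√3)) + 9203 = (-29253 - 4523*I*√3/55) + 9203 = -20050 - 4523*I*√3/55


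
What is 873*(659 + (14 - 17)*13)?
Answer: 541260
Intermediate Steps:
873*(659 + (14 - 17)*13) = 873*(659 - 3*13) = 873*(659 - 39) = 873*620 = 541260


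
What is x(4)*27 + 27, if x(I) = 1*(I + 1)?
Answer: 162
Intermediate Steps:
x(I) = 1 + I (x(I) = 1*(1 + I) = 1 + I)
x(4)*27 + 27 = (1 + 4)*27 + 27 = 5*27 + 27 = 135 + 27 = 162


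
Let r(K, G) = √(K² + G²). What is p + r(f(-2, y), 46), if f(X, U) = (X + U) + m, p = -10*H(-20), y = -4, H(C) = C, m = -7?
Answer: 200 + √2285 ≈ 247.80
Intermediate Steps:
p = 200 (p = -10*(-20) = 200)
f(X, U) = -7 + U + X (f(X, U) = (X + U) - 7 = (U + X) - 7 = -7 + U + X)
r(K, G) = √(G² + K²)
p + r(f(-2, y), 46) = 200 + √(46² + (-7 - 4 - 2)²) = 200 + √(2116 + (-13)²) = 200 + √(2116 + 169) = 200 + √2285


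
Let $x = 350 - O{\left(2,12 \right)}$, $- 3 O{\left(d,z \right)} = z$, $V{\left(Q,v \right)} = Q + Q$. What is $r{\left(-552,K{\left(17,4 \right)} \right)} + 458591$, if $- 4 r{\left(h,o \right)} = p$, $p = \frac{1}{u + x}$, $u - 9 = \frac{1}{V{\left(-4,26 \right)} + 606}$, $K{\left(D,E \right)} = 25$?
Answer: $\frac{199097282351}{434150} \approx 4.5859 \cdot 10^{5}$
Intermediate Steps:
$V{\left(Q,v \right)} = 2 Q$
$O{\left(d,z \right)} = - \frac{z}{3}$
$u = \frac{5383}{598}$ ($u = 9 + \frac{1}{2 \left(-4\right) + 606} = 9 + \frac{1}{-8 + 606} = 9 + \frac{1}{598} = \frac{5383}{598} \approx 9.0017$)
$x = 354$ ($x = 350 - \left(- \frac{1}{3}\right) 12 = 350 - -4 = 350 + 4 = 354$)
$p = \frac{598}{217075}$ ($p = \frac{1}{\frac{5383}{598} + 354} = \frac{1}{\frac{217075}{598}} = \frac{598}{217075} \approx 0.0027548$)
$r{\left(h,o \right)} = - \frac{299}{434150}$ ($r{\left(h,o \right)} = \left(- \frac{1}{4}\right) \frac{598}{217075} = - \frac{299}{434150}$)
$r{\left(-552,K{\left(17,4 \right)} \right)} + 458591 = - \frac{299}{434150} + 458591 = \frac{199097282351}{434150}$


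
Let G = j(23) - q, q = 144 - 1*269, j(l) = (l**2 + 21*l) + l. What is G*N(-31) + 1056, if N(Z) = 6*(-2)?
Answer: -12864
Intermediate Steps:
N(Z) = -12
j(l) = l**2 + 22*l
q = -125 (q = 144 - 269 = -125)
G = 1160 (G = 23*(22 + 23) - 1*(-125) = 23*45 + 125 = 1035 + 125 = 1160)
G*N(-31) + 1056 = 1160*(-12) + 1056 = -13920 + 1056 = -12864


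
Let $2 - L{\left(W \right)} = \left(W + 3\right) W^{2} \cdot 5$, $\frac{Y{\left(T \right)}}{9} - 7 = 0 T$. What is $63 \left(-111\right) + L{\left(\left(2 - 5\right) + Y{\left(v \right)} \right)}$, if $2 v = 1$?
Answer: $-1140991$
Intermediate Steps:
$v = \frac{1}{2}$ ($v = \frac{1}{2} \cdot 1 = \frac{1}{2} \approx 0.5$)
$Y{\left(T \right)} = 63$ ($Y{\left(T \right)} = 63 + 9 \cdot 0 T = 63 + 9 \cdot 0 = 63 + 0 = 63$)
$L{\left(W \right)} = 2 - 5 W^{2} \left(3 + W\right)$ ($L{\left(W \right)} = 2 - \left(W + 3\right) W^{2} \cdot 5 = 2 - \left(3 + W\right) W^{2} \cdot 5 = 2 - W^{2} \left(3 + W\right) 5 = 2 - 5 W^{2} \left(3 + W\right)$)
$63 \left(-111\right) + L{\left(\left(2 - 5\right) + Y{\left(v \right)} \right)} = 63 \left(-111\right) - \left(-2 + 5 \left(\left(2 - 5\right) + 63\right)^{3} + 15 \left(\left(2 - 5\right) + 63\right)^{2}\right) = -6993 - \left(-2 + 5 \left(-3 + 63\right)^{3} + 15 \left(-3 + 63\right)^{2}\right) = -6993 - \left(-2 + 54000 + 1080000\right) = -6993 - 1133998 = -1140991$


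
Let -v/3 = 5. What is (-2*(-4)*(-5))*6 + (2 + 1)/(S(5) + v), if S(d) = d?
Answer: -2403/10 ≈ -240.30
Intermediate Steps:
v = -15 (v = -3*5 = -15)
(-2*(-4)*(-5))*6 + (2 + 1)/(S(5) + v) = (-2*(-4)*(-5))*6 + (2 + 1)/(5 - 15) = (8*(-5))*6 + 3/(-10) = -40*6 + 3*(-⅒) = -240 - 3/10 = -2403/10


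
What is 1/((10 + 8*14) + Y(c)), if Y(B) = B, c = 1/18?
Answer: 18/2197 ≈ 0.0081930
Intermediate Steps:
c = 1/18 ≈ 0.055556
1/((10 + 8*14) + Y(c)) = 1/((10 + 8*14) + 1/18) = 1/((10 + 112) + 1/18) = 1/(122 + 1/18) = 1/(2197/18) = 18/2197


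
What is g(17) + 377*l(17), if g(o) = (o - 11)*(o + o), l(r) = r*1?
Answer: 6613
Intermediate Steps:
l(r) = r
g(o) = 2*o*(-11 + o) (g(o) = (-11 + o)*(2*o) = 2*o*(-11 + o))
g(17) + 377*l(17) = 2*17*(-11 + 17) + 377*17 = 2*17*6 + 6409 = 204 + 6409 = 6613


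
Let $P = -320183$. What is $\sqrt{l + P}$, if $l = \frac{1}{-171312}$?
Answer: $\frac{i \sqrt{587291692368579}}{42828} \approx 565.85 i$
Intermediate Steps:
$l = - \frac{1}{171312} \approx -5.8373 \cdot 10^{-6}$
$\sqrt{l + P} = \sqrt{- \frac{1}{171312} - 320183} = \sqrt{- \frac{54851190097}{171312}} = \frac{i \sqrt{587291692368579}}{42828}$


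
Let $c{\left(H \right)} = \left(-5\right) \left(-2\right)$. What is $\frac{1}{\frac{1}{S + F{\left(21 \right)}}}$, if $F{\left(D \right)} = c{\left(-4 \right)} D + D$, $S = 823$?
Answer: $1054$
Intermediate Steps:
$c{\left(H \right)} = 10$
$F{\left(D \right)} = 11 D$ ($F{\left(D \right)} = 10 D + D = 11 D$)
$\frac{1}{\frac{1}{S + F{\left(21 \right)}}} = \frac{1}{\frac{1}{823 + 11 \cdot 21}} = \frac{1}{\frac{1}{823 + 231}} = \frac{1}{\frac{1}{1054}} = 1054$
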